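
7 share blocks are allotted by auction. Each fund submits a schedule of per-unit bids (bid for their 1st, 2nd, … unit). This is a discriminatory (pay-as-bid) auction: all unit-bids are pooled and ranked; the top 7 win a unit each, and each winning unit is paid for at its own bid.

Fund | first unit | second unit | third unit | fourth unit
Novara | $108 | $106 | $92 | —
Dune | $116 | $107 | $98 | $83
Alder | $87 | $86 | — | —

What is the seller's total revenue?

Total revenue: $714

Merging the schedules and taking the best 7: 116 (Dune-1), 108 (Novara-1), 107 (Dune-2), 106 (Novara-2), 98 (Dune-3), 92 (Novara-3), 87 (Alder-1)
Next rejected bid: $86 (not a price — pay-as-bid).
Each winning unit pays its own bid.
Revenue = 116 + 108 + 107 + 106 + 98 + 92 + 87 = $714.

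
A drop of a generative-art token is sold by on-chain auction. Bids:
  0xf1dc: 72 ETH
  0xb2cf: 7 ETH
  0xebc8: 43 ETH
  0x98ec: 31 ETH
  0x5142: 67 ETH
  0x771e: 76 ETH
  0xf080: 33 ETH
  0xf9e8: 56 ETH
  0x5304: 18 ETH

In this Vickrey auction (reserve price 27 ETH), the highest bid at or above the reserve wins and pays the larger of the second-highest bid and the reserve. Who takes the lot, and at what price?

0x771e pays 72 ETH

Bids ranked: 76 (0x771e) > 72 (0xf1dc) > 67 (0x5142) > 56 (0xf9e8) > 43 (0xebc8) > 33 (0xf080) > …
0x771e has the top bid at or above the reserve (76 ETH).
Second-highest bid 72 ETH exceeds the reserve 27 ETH → payment 72 ETH.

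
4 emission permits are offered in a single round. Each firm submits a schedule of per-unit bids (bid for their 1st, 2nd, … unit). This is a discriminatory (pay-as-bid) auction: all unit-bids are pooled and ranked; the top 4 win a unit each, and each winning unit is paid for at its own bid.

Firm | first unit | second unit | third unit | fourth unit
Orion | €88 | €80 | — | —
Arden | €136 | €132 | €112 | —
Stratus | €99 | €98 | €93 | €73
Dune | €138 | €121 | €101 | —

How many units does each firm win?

Arden 2, Dune 2

Pooled unit-bids ranked (top 4): 138 (Dune-1), 136 (Arden-1), 132 (Arden-2), 121 (Dune-2)
Next rejected bid: €112 (not a price — pay-as-bid).
Allocation: Arden 2, Dune 2.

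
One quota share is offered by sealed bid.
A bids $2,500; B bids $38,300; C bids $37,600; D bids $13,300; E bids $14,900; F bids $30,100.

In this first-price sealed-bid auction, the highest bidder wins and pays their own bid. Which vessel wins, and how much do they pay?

B pays $38,300

First-price sealed-bid auction: the highest bidder wins and pays their own bid.
Bids ranked: 38,300 (B) > 37,600 (C) > 30,100 (F) > 14,900 (E) > 13,300 (D) > 2,500 (A)
First-price: B pays what they bid, $38,300.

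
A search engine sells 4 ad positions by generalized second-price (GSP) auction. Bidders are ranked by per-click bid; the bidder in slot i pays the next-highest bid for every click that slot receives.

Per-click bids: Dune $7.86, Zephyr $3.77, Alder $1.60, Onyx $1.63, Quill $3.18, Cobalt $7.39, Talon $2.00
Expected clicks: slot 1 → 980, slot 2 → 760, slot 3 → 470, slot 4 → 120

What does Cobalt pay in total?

Cobalt pays $2865.20

Sorting advertisers: $7.86 (Dune) > $7.39 (Cobalt) > $3.77 (Zephyr) > $3.18 (Quill) > $2.00 (Talon) > …
Cobalt holds slot 2 → pays next bid $3.77 × 760 clicks = $2865.20.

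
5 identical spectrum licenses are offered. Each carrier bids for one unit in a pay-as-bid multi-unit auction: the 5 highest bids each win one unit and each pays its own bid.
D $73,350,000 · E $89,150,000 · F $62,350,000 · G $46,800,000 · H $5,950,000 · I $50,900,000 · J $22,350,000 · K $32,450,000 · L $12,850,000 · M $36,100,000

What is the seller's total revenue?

Total revenue: $322,550,000

Ordering the bids: 89,150,000 (E), 73,350,000 (D), 62,350,000 (F), 50,900,000 (I), 46,800,000 (G), 36,100,000 (M), 32,450,000 (K), …
Winners (5 units): E, D, F, I, G.
Total revenue = 89,150,000 + 73,350,000 + 62,350,000 + 50,900,000 + 46,800,000 = $322,550,000.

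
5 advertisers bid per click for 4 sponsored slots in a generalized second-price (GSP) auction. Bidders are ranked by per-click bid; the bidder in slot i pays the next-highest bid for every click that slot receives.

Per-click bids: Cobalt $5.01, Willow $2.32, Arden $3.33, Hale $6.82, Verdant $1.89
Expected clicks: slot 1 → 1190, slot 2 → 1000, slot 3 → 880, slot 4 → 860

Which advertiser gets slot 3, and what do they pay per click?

Arden; $2.32 per click

Ranked by bid: $6.82 (Hale) > $5.01 (Cobalt) > $3.33 (Arden) > $2.32 (Willow) > $1.89 (Verdant)
Slot 3 goes to the third-ranked bidder, Arden, who pays the next bid down: $2.32/click.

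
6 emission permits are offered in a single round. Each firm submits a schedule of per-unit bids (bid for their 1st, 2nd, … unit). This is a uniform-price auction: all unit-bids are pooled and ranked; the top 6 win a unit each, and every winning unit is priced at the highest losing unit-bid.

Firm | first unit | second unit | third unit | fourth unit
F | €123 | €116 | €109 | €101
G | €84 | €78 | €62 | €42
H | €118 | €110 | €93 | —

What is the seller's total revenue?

Total revenue: €558

All unit-bids, highest first — top 6: 123 (F-1), 118 (H-1), 116 (F-2), 110 (H-2), 109 (F-3), 101 (F-4)
First bid not allocated: €93.
Allocation: F 4, H 2. Every unit priced at €93.
Revenue = 6 × 93 = €558.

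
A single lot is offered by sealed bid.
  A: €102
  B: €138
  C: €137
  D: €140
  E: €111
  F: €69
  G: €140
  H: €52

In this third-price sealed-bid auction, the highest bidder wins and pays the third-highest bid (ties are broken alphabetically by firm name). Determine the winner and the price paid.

Bids in order: 140 (D) > 140 (G) > 138 (B) > 137 (C) > 111 (E) > 102 (A) > …
Tie at €140 → D wins by tie-break.
D wins; payment is bid #3 in the ranking = €138.

D pays €138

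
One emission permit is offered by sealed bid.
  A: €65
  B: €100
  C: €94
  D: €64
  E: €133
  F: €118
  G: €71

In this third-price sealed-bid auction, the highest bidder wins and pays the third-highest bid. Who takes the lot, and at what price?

Third-price sealed-bid auction: the highest bidder wins and pays the third-highest bid.
Bids ranked: 133 (E) > 118 (F) > 100 (B) > 94 (C) > 71 (G) > 65 (A) > …
E is highest; pays the third-highest bid, €100.

E pays €100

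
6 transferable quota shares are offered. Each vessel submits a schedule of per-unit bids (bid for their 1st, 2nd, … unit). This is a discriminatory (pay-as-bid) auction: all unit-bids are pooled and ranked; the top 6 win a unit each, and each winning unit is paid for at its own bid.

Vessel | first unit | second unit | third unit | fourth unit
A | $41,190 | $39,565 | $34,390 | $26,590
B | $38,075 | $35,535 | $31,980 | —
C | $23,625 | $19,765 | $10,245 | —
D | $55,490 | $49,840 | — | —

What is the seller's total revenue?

Pooled unit-bids ranked (top 6): 55,490 (D-1), 49,840 (D-2), 41,190 (A-1), 39,565 (A-2), 38,075 (B-1), 35,535 (B-2)
Next rejected bid: $34,390 (not a price — pay-as-bid).
Each winning unit pays its own bid.
Revenue = 55,490 + 49,840 + 41,190 + 39,565 + 38,075 + 35,535 = $259,695.

Total revenue: $259,695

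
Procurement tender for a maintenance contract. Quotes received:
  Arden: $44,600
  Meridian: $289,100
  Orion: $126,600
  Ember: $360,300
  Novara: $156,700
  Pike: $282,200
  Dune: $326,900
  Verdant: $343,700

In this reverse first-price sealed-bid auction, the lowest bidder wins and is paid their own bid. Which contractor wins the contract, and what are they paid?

Bids in order: 44,600 (Arden) < 126,600 (Orion) < 156,700 (Novara) < 282,200 (Pike) < 289,100 (Meridian) < 326,900 (Dune) < …
Arden has the lowest bid and is paid exactly that: $44,600.

Arden is paid $44,600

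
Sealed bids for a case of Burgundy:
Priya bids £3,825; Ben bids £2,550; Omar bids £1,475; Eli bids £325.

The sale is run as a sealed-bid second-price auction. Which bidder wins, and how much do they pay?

Priya pays £2,550

Rule: the highest bidder wins and pays the second-highest bid.
Bids ranked: 3,825 (Priya) > 2,550 (Ben) > 1,475 (Omar) > 325 (Eli)
Second-price: Priya pays Ben's bid of £2,550.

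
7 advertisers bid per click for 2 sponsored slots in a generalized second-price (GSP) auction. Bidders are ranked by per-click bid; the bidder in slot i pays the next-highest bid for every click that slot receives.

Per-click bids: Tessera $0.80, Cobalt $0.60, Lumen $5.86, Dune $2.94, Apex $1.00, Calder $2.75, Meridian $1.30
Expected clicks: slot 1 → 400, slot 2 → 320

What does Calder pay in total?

Calder pays $0.00

Ranked by bid: $5.86 (Lumen) > $2.94 (Dune) > $2.75 (Calder) > …
Calder ranks below slot 2 → no slot, pays nothing.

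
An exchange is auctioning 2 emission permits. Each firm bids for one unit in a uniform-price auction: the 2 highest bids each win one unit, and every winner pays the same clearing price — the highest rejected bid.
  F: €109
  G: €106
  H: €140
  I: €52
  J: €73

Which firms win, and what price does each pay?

Ordering the bids: 140 (H), 109 (F), 106 (G), 73 (J), …
Top 2: H, F.
First losing bid is G's €106, which sets the uniform price.

H, F; each pays €106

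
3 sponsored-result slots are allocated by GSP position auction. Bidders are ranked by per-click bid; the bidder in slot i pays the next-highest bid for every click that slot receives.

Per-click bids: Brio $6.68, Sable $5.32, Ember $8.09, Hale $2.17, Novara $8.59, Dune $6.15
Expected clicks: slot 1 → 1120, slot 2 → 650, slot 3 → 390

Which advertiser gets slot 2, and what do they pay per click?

Ember; $6.68 per click

Ranked by bid: $8.59 (Novara) > $8.09 (Ember) > $6.68 (Brio) > $6.15 (Dune) > …
Slot 2 goes to the second-ranked bidder, Ember, who pays the next bid down: $6.68/click.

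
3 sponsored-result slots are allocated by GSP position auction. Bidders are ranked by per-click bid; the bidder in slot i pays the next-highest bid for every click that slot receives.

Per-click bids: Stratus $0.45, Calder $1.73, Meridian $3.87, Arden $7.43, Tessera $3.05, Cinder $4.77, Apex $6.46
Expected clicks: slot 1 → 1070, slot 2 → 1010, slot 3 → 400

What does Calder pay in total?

Calder pays $0.00

Ranked by bid: $7.43 (Arden) > $6.46 (Apex) > $4.77 (Cinder) > $3.87 (Meridian) > …
Calder ranks below slot 3 → no slot, pays nothing.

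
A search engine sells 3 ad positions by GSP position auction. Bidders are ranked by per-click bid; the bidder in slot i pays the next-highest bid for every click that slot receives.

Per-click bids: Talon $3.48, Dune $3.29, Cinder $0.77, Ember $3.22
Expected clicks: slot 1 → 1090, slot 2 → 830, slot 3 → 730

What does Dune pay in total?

Ranked by bid: $3.48 (Talon) > $3.29 (Dune) > $3.22 (Ember) > $0.77 (Cinder)
Dune holds slot 2 → pays next bid $3.22 × 830 clicks = $2672.60.

Dune pays $2672.60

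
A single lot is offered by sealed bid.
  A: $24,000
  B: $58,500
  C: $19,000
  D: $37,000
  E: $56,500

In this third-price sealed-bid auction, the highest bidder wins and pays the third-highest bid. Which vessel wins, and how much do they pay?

B pays $37,000

Bids in order: 58,500 (B) > 56,500 (E) > 37,000 (D) > 24,000 (A) > 19,000 (C)
B is highest; pays the third-highest bid, $37,000.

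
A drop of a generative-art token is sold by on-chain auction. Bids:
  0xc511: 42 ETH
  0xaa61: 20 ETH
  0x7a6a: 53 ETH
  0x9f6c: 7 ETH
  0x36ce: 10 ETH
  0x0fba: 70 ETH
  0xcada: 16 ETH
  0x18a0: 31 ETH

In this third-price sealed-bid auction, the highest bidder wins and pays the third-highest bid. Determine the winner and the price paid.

Sorting bids: 70 (0x0fba) > 53 (0x7a6a) > 42 (0xc511) > 31 (0x18a0) > 20 (0xaa61) > 16 (0xcada) > …
0x0fba wins; payment is bid #3 in the ranking = 42 ETH.

0x0fba pays 42 ETH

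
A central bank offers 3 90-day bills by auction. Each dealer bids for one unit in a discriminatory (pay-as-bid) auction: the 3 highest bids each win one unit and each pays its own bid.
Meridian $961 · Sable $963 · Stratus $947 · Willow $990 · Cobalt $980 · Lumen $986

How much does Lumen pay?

Lumen pays $986

Ordering the bids: 990 (Willow), 986 (Lumen), 980 (Cobalt), 963 (Sable), 961 (Meridian), …
Top 3: Willow, Lumen, Cobalt.
Lumen wins → own bid $986.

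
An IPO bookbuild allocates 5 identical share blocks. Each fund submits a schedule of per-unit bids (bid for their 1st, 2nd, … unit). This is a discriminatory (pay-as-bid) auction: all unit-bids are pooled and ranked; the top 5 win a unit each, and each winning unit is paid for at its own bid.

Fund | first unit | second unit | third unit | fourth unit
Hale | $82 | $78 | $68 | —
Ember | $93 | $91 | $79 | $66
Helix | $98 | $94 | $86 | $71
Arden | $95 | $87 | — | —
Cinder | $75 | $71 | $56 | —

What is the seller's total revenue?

Total revenue: $471

Pooled unit-bids ranked (top 5): 98 (Helix-1), 95 (Arden-1), 94 (Helix-2), 93 (Ember-1), 91 (Ember-2)
Next rejected bid: $87 (not a price — pay-as-bid).
Each winning unit pays its own bid.
Revenue = 98 + 95 + 94 + 93 + 91 = $471.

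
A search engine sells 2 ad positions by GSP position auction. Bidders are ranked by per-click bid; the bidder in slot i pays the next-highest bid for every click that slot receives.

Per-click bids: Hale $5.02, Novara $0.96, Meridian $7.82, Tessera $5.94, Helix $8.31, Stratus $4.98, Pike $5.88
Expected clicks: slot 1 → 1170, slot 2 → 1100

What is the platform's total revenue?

Per-click bids in order: $8.31 (Helix) > $7.82 (Meridian) > $5.94 (Tessera) > …
Slot 1: Helix pays $7.82 × 1170 = $9149.40
Slot 2: Meridian pays $5.94 × 1100 = $6534.00
Total = $15683.40

Total revenue: $15683.40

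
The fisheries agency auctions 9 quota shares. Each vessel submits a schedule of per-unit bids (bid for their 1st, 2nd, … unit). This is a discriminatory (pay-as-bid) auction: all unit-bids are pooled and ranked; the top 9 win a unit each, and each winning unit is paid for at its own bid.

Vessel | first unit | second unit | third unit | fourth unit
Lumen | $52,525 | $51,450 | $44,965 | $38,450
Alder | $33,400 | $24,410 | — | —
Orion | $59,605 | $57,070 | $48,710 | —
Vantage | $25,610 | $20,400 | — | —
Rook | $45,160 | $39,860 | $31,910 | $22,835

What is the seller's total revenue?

Total revenue: $437,795

Merging the schedules and taking the best 9: 59,605 (Orion-1), 57,070 (Orion-2), 52,525 (Lumen-1), 51,450 (Lumen-2), 48,710 (Orion-3), 45,160 (Rook-1), 44,965 (Lumen-3), 39,860 (Rook-2), 38,450 (Lumen-4)
Next rejected bid: $33,400 (not a price — pay-as-bid).
Each winning unit pays its own bid.
Revenue = 59,605 + 57,070 + 52,525 + 51,450 + 48,710 + 45,160 + 44,965 + 39,860 + 38,450 = $437,795.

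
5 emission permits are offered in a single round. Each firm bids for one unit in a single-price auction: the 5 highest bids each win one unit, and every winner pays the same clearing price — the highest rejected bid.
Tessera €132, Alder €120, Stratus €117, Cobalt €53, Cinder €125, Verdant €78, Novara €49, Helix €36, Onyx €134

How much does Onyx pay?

Onyx pays €78

Bids ranked high→low: 134 (Onyx), 132 (Tessera), 125 (Cinder), 120 (Alder), 117 (Stratus), 78 (Verdant), 53 (Cobalt), …
Top 5: Onyx, Tessera, Cinder, Alder, Stratus.
Highest unsuccessful bid: €78 → clearing price.
Onyx wins → pays €78.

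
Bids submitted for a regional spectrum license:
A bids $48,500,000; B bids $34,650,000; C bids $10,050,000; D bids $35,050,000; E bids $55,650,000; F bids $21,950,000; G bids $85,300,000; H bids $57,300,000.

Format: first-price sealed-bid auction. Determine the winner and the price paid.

G pays $85,300,000

First-price sealed-bid auction: the highest bidder wins and pays their own bid.
Sorting bids: 85,300,000 (G) > 57,300,000 (H) > 55,650,000 (E) > 48,500,000 (A) > 35,050,000 (D) > 34,650,000 (B) > …
G is highest → pays own bid, $85,300,000.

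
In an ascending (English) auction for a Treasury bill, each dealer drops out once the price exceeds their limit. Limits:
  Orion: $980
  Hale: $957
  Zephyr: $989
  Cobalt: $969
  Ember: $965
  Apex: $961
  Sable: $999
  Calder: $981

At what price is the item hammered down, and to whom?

Sable wins at $989

Sorting limits: 999 (Sable) > 989 (Zephyr) > 981 (Calder) > 980 (Orion) > 969 (Cobalt) > 965 (Ember) > …
Once the price passes $989, only Sable is left; the hammer falls at Zephyr's limit of $989.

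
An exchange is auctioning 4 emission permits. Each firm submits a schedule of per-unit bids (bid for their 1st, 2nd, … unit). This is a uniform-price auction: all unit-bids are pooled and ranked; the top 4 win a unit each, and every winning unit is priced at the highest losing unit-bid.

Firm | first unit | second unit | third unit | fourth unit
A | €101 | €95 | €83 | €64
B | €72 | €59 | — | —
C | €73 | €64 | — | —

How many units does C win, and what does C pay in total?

Merging the schedules and taking the best 4: 101 (A-1), 95 (A-2), 83 (A-3), 73 (C-1)
Highest rejected unit-bid = €72.
C wins 1 unit(s) at €72 each.

C: 1 unit, pays €72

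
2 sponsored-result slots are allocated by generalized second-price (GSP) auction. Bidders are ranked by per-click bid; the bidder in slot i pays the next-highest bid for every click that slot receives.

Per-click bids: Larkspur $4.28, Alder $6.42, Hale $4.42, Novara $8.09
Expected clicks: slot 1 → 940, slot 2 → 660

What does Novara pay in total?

Sorting advertisers: $8.09 (Novara) > $6.42 (Alder) > $4.42 (Hale) > …
Novara holds slot 1 → pays next bid $6.42 × 940 clicks = $6034.80.

Novara pays $6034.80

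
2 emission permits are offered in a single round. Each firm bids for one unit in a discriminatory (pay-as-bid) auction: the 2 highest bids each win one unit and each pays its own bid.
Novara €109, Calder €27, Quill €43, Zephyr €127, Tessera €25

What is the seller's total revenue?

Total revenue: €236

Bids ranked high→low: 127 (Zephyr), 109 (Novara), 43 (Quill), 27 (Calder), …
The 2 highest are Zephyr, Novara.
Total revenue = 127 + 109 = €236.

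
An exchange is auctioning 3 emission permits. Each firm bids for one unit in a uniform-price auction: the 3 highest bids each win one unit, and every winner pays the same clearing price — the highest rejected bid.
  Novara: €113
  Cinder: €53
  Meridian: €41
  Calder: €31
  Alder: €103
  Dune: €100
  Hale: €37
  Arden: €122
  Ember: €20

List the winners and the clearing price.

Arden, Novara, Alder; each pays €100

Bids ranked high→low: 122 (Arden), 113 (Novara), 103 (Alder), 100 (Dune), 53 (Cinder), …
Top 3: Arden, Novara, Alder.
Clearing price = highest rejected bid = €100.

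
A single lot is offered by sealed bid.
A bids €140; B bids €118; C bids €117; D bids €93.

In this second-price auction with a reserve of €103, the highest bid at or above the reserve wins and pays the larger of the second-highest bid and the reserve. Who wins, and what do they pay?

A pays €118

Bids in order: 140 (A) > 118 (B) > 117 (C) > 93 (D)
A has the top bid at or above the reserve (€140).
max(second-highest €118, reserve €103) = €118; the reserve does not bind.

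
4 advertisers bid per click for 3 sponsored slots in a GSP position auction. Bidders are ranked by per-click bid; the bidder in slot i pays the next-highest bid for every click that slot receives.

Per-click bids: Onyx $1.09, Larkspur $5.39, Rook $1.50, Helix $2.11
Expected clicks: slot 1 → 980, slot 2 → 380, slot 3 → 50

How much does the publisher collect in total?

Total revenue: $2692.30

Ranked by bid: $5.39 (Larkspur) > $2.11 (Helix) > $1.50 (Rook) > $1.09 (Onyx)
Slot 1: Larkspur pays $2.11 × 980 = $2067.80
Slot 2: Helix pays $1.50 × 380 = $570.00
Slot 3: Rook pays $1.09 × 50 = $54.50
Total = $2692.30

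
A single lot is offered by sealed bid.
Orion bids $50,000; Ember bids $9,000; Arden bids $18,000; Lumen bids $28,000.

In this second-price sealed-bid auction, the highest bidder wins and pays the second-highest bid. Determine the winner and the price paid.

Orion pays $28,000

Bids ranked: 50,000 (Orion) > 28,000 (Lumen) > 18,000 (Arden) > 9,000 (Ember)
Orion wins with the highest bid; price is set by the runner-up at $28,000.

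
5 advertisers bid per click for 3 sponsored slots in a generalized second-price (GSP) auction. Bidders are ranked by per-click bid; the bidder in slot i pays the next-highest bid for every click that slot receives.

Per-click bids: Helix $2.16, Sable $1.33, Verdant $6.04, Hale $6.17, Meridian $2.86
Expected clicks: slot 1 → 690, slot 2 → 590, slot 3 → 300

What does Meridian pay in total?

Sorting advertisers: $6.17 (Hale) > $6.04 (Verdant) > $2.86 (Meridian) > $2.16 (Helix) > …
Meridian holds slot 3 → pays next bid $2.16 × 300 clicks = $648.00.

Meridian pays $648.00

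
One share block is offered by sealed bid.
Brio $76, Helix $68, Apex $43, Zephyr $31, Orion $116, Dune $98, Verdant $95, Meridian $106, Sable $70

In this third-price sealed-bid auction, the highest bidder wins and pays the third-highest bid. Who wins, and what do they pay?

Third-price sealed-bid auction: the highest bidder wins and pays the third-highest bid.
Sorting bids: 116 (Orion) > 106 (Meridian) > 98 (Dune) > 95 (Verdant) > 76 (Brio) > 70 (Sable) > …
Orion is highest; pays the third-highest bid, $98.

Orion pays $98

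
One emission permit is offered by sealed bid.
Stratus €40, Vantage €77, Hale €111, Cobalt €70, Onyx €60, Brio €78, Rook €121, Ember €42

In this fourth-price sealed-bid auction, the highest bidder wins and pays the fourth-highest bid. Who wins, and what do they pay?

Rook pays €77

Bids ranked: 121 (Rook) > 111 (Hale) > 78 (Brio) > 77 (Vantage) > 70 (Cobalt) > 60 (Onyx) > …
Rook wins; payment is bid #4 in the ranking = €77.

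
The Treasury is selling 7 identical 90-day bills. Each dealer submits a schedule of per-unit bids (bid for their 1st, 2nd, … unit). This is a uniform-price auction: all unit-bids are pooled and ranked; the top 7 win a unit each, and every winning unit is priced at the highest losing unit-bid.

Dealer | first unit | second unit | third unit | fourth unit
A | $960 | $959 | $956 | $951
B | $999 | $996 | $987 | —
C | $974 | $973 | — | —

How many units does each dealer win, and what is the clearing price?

A 2, B 3, C 2; clearing price $956

All unit-bids, highest first — top 7: 999 (B-1), 996 (B-2), 987 (B-3), 974 (C-1), 973 (C-2), 960 (A-1), 959 (A-2)
The (k+1)-th unit-bid is $956.
Allocation: A 2, B 3, C 2.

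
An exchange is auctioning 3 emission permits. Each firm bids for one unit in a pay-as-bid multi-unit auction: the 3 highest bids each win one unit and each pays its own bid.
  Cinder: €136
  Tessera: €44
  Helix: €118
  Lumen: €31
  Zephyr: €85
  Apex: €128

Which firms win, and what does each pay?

Cinder €136, Apex €128, Helix €118

Bids ranked high→low: 136 (Cinder), 128 (Apex), 118 (Helix), 85 (Zephyr), 44 (Tessera), …
Winners (3 units): Cinder, Apex, Helix.
Each winner pays its own bid: Cinder €136, Apex €128, Helix €118.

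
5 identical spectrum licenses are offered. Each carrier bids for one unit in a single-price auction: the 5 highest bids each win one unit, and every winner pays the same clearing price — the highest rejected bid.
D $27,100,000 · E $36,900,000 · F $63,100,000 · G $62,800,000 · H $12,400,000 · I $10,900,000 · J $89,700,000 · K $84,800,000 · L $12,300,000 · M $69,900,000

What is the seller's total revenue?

Bids ranked high→low: 89,700,000 (J), 84,800,000 (K), 69,900,000 (M), 63,100,000 (F), 62,800,000 (G), 36,900,000 (E), 27,100,000 (D), …
Top 5: J, K, M, F, G.
Clearing price = highest rejected bid = $36,900,000.
Total revenue = 5 × $36,900,000 = $184,500,000.

Total revenue: $184,500,000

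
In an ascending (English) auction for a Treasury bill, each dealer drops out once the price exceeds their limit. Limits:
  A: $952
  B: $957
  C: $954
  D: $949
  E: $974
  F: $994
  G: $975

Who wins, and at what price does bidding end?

F wins at $975

Open ascending-bid auction: the price rises until one bidder remains; the winner pays the price at which the last rival dropped out.
Sorting limits: 994 (F) > 975 (G) > 974 (E) > 957 (B) > 954 (C) > 952 (A) > …
Bidding ends when G exits at $975; F takes it.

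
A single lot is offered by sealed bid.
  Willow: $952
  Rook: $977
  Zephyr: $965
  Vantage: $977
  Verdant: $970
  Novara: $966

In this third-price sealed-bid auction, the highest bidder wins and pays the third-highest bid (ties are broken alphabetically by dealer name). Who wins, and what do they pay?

Bids ranked: 977 (Rook) > 977 (Vantage) > 970 (Verdant) > 966 (Novara) > 965 (Zephyr) > 952 (Willow)
Tie at $977 → Rook wins by tie-break.
Rook wins; payment is bid #3 in the ranking = $970.

Rook pays $970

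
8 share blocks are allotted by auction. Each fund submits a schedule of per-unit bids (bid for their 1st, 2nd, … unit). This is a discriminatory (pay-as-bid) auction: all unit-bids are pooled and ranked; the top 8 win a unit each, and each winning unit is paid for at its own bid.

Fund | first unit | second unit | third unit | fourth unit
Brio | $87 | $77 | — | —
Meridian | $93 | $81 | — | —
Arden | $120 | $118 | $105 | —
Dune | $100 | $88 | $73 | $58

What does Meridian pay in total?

Meridian pays $174

Pooled unit-bids ranked (top 8): 120 (Arden-1), 118 (Arden-2), 105 (Arden-3), 100 (Dune-1), 93 (Meridian-1), 88 (Dune-2), 87 (Brio-1), 81 (Meridian-2)
Next rejected bid: $77 (not a price — pay-as-bid).
Meridian's winning unit-bids: 93 + 81 = $174.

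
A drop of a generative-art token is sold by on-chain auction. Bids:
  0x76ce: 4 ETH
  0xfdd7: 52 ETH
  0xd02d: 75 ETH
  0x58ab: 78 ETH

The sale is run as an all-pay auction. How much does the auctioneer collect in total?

Total revenue: 209 ETH

Rule: the highest bidder wins the item, but every bidder pays their own bid.
Bids in order: 78 (0x58ab) > 75 (0xd02d) > 52 (0xfdd7) > 4 (0x76ce)
0x58ab wins with the top bid; all bids are sunk regardless.
Every bidder forfeits their bid regardless of winning.
Revenue = 4 + 52 + 75 + 78 = 209 ETH.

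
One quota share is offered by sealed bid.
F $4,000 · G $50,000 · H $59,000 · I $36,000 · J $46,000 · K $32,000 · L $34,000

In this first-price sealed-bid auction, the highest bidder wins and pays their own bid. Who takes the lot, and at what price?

H pays $59,000

Bids ranked: 59,000 (H) > 50,000 (G) > 46,000 (J) > 36,000 (I) > 34,000 (L) > 32,000 (K) > …
H has the highest bid and pays exactly that: $59,000.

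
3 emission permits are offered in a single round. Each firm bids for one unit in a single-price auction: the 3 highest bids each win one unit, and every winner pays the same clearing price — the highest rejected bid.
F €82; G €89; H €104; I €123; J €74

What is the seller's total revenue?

Sorting: 123 (I), 104 (H), 89 (G), 82 (F), 74 (J)
Top 3: I, H, G.
First losing bid is F's €82, which sets the uniform price.
Total revenue = 3 × €82 = €246.

Total revenue: €246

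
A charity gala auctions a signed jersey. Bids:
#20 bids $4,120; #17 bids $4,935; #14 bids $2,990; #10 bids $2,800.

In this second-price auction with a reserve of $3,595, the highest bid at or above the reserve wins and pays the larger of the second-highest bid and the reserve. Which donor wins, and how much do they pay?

Sorting bids: 4,935 (#17) > 4,120 (#20) > 2,990 (#14) > 2,800 (#10)
#17 has the top bid at or above the reserve ($4,935).
Second-highest bid $4,120 exceeds the reserve $3,595 → payment $4,120.

#17 pays $4,120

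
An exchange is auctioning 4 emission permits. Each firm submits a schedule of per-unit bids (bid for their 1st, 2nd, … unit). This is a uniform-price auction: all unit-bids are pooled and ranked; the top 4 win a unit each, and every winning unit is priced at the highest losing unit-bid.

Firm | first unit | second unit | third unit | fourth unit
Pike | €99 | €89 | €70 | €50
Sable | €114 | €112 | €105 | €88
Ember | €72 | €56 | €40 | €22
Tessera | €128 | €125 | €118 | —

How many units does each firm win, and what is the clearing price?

Merging the schedules and taking the best 4: 128 (Tessera-1), 125 (Tessera-2), 118 (Tessera-3), 114 (Sable-1)
Highest rejected unit-bid = €112.
Allocation: Sable 1, Tessera 3.

Sable 1, Tessera 3; clearing price €112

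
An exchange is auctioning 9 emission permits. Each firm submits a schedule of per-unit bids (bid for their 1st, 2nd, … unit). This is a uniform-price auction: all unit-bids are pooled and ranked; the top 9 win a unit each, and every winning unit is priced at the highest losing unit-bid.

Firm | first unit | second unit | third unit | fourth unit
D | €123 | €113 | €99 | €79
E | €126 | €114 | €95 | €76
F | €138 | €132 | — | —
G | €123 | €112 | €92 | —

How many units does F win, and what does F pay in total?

F: 2 units, pays €190

Pooled unit-bids ranked (top 9): 138 (F-1), 132 (F-2), 126 (E-1), 123 (D-1), 123 (G-1), 114 (E-2), 113 (D-2), 112 (G-2), 99 (D-3)
Highest rejected unit-bid = €95.
F wins 2 unit(s) at €95 each.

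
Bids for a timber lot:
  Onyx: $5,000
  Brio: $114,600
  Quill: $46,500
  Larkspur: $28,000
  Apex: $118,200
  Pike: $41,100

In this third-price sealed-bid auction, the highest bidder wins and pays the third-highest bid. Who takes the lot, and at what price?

Rule: the highest bidder wins and pays the third-highest bid.
Bids ranked: 118,200 (Apex) > 114,600 (Brio) > 46,500 (Quill) > 41,100 (Pike) > 28,000 (Larkspur) > 5,000 (Onyx)
Apex wins; payment is bid #3 in the ranking = $46,500.

Apex pays $46,500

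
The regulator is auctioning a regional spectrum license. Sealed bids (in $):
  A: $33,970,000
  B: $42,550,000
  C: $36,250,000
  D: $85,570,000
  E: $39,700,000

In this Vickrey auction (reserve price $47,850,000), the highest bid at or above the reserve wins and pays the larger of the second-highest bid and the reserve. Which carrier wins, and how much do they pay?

D pays $47,850,000

Sorting bids: 85,570,000 (D) > 42,550,000 (B) > 39,700,000 (E) > 36,250,000 (C) > 33,970,000 (A)
D has the top bid at or above the reserve ($85,570,000).
Second-highest bid $42,550,000 is below the reserve $47,850,000, so the reserve binds → payment $47,850,000.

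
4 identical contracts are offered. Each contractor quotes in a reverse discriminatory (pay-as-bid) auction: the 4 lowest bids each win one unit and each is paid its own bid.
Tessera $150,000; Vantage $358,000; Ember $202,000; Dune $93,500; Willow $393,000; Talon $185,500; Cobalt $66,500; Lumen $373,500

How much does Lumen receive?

Bids ranked low→high: 66,500 (Cobalt), 93,500 (Dune), 150,000 (Tessera), 185,500 (Talon), 202,000 (Ember), 358,000 (Vantage), …
Lowest 4: Cobalt, Dune, Tessera, Talon.
Lumen does not win → $0.

Lumen is paid $0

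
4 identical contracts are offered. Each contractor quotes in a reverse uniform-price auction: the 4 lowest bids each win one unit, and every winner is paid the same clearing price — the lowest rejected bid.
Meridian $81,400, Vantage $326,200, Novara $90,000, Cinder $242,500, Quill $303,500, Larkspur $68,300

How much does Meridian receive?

Meridian is paid $303,500

Ordering the bids: 68,300 (Larkspur), 81,400 (Meridian), 90,000 (Novara), 242,500 (Cinder), 303,500 (Quill), 326,200 (Vantage)
Lowest 4: Larkspur, Meridian, Novara, Cinder.
First losing bid is Quill's $303,500, which sets the uniform price.
Meridian wins → is paid $303,500.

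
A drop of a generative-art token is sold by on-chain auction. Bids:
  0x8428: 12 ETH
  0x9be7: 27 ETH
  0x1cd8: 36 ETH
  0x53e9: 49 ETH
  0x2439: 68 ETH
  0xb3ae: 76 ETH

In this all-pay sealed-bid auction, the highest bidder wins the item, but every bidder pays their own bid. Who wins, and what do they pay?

0xb3ae pays 76 ETH

All-pay sealed-bid auction: the highest bidder wins the item, but every bidder pays their own bid.
Bids in order: 76 (0xb3ae) > 68 (0x2439) > 49 (0x53e9) > 36 (0x1cd8) > 27 (0x9be7) > 12 (0x8428)
0xb3ae is highest and takes the item; every bidder forfeits their bid.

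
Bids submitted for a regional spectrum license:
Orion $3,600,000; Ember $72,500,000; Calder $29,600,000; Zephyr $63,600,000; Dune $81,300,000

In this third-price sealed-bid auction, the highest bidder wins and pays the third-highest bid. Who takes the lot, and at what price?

Sorting bids: 81,300,000 (Dune) > 72,500,000 (Ember) > 63,600,000 (Zephyr) > 29,600,000 (Calder) > 3,600,000 (Orion)
Dune wins; payment is bid #3 in the ranking = $63,600,000.

Dune pays $63,600,000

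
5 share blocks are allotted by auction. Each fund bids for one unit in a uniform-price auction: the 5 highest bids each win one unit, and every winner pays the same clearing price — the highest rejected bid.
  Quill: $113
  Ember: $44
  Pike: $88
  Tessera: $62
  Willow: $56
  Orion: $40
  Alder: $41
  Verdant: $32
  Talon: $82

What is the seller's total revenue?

Ordering the bids: 113 (Quill), 88 (Pike), 82 (Talon), 62 (Tessera), 56 (Willow), 44 (Ember), 41 (Alder), …
Winners (5 units): Quill, Pike, Talon, Tessera, Willow.
First losing bid is Ember's $44, which sets the uniform price.
Total revenue = 5 × $44 = $220.

Total revenue: $220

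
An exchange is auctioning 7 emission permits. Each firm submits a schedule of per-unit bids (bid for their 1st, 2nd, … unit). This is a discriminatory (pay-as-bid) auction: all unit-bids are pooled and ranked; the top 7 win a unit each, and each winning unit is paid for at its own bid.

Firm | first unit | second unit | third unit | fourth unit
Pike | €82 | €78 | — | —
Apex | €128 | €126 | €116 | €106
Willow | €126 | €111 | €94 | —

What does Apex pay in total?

Apex pays €476

Merging the schedules and taking the best 7: 128 (Apex-1), 126 (Apex-2), 126 (Willow-1), 116 (Apex-3), 111 (Willow-2), 106 (Apex-4), 94 (Willow-3)
Next rejected bid: €82 (not a price — pay-as-bid).
Apex's winning unit-bids: 128 + 126 + 116 + 106 = €476.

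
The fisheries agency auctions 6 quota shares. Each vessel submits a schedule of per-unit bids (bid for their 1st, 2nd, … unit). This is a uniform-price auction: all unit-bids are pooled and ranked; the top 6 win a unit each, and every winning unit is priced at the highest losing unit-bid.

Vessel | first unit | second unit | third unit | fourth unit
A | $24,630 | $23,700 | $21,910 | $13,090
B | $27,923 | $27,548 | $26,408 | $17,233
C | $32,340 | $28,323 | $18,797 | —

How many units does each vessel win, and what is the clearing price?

Merging the schedules and taking the best 6: 32,340 (C-1), 28,323 (C-2), 27,923 (B-1), 27,548 (B-2), 26,408 (B-3), 24,630 (A-1)
First bid not allocated: $23,700.
Allocation: A 1, B 3, C 2.

A 1, B 3, C 2; clearing price $23,700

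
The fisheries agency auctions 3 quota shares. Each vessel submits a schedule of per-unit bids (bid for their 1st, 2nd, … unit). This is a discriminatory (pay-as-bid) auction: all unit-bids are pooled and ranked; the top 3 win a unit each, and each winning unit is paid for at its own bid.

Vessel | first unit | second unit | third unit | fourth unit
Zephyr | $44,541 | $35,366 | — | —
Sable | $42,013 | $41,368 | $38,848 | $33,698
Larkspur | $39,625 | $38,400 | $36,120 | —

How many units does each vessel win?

Sable 2, Zephyr 1

Merging the schedules and taking the best 3: 44,541 (Zephyr-1), 42,013 (Sable-1), 41,368 (Sable-2)
Next rejected bid: $39,625 (not a price — pay-as-bid).
Allocation: Sable 2, Zephyr 1.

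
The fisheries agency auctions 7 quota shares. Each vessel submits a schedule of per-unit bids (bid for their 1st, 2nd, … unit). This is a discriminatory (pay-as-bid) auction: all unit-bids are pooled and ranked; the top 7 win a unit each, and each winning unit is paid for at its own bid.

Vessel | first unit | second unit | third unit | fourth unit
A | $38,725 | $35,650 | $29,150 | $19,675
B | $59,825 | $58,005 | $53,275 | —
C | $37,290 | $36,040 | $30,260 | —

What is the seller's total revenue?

All unit-bids, highest first — top 7: 59,825 (B-1), 58,005 (B-2), 53,275 (B-3), 38,725 (A-1), 37,290 (C-1), 36,040 (C-2), 35,650 (A-2)
Next rejected bid: $30,260 (not a price — pay-as-bid).
Each winning unit pays its own bid.
Revenue = 59,825 + 58,005 + 53,275 + 38,725 + 37,290 + 36,040 + 35,650 = $318,810.

Total revenue: $318,810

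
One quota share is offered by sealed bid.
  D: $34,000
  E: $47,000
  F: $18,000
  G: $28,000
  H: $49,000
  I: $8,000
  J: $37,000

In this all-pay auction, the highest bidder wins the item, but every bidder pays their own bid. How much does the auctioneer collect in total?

Total revenue: $221,000

Bids ranked: 49,000 (H) > 47,000 (E) > 37,000 (J) > 34,000 (D) > 28,000 (G) > 18,000 (F) > …
H wins with the top bid; all bids are sunk regardless.
Every bidder forfeits their bid regardless of winning.
Revenue = 34,000 + 47,000 + 18,000 + 28,000 + 49,000 + 8,000 + 37,000 = $221,000.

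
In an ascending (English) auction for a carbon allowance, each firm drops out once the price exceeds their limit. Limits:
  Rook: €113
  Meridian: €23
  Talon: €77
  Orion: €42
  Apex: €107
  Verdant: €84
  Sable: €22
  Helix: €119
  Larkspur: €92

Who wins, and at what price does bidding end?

Helix wins at €113

Sorting limits: 119 (Helix) > 113 (Rook) > 107 (Apex) > 92 (Larkspur) > 84 (Verdant) > 77 (Talon) > …
Once the price passes €113, only Helix is left; the hammer falls at Rook's limit of €113.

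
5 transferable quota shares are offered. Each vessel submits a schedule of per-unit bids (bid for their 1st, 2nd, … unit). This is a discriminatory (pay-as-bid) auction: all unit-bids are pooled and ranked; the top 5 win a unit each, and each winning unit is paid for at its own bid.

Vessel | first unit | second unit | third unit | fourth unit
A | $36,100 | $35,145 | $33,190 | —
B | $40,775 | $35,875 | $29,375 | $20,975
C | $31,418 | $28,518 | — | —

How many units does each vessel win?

All unit-bids, highest first — top 5: 40,775 (B-1), 36,100 (A-1), 35,875 (B-2), 35,145 (A-2), 33,190 (A-3)
Next rejected bid: $31,418 (not a price — pay-as-bid).
Allocation: A 3, B 2.

A 3, B 2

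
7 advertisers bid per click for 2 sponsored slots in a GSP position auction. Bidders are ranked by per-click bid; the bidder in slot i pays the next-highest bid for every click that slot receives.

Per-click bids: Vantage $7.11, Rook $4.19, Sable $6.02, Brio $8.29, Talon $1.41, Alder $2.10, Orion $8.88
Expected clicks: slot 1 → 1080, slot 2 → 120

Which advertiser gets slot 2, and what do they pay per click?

Sorting advertisers: $8.88 (Orion) > $8.29 (Brio) > $7.11 (Vantage) > …
Slot 2 goes to the second-ranked bidder, Brio, who pays the next bid down: $7.11/click.

Brio; $7.11 per click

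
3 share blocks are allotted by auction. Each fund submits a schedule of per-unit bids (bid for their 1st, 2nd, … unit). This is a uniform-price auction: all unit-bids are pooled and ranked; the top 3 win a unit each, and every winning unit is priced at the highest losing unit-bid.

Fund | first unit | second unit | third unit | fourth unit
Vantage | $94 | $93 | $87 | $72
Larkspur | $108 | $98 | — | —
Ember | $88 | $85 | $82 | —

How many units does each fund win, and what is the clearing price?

Larkspur 2, Vantage 1; clearing price $93

All unit-bids, highest first — top 3: 108 (Larkspur-1), 98 (Larkspur-2), 94 (Vantage-1)
First bid not allocated: $93.
Allocation: Larkspur 2, Vantage 1.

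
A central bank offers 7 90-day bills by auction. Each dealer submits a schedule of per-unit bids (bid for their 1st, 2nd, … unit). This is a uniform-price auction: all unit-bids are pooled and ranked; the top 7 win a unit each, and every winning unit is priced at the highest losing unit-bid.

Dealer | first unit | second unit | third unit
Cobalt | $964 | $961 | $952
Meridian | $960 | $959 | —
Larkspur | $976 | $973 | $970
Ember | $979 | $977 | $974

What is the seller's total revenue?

Total revenue: $6,727

All unit-bids, highest first — top 7: 979 (Ember-1), 977 (Ember-2), 976 (Larkspur-1), 974 (Ember-3), 973 (Larkspur-2), 970 (Larkspur-3), 964 (Cobalt-1)
Highest rejected unit-bid = $961.
Allocation: Cobalt 1, Ember 3, Larkspur 3. Every unit priced at $961.
Revenue = 7 × 961 = $6,727.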